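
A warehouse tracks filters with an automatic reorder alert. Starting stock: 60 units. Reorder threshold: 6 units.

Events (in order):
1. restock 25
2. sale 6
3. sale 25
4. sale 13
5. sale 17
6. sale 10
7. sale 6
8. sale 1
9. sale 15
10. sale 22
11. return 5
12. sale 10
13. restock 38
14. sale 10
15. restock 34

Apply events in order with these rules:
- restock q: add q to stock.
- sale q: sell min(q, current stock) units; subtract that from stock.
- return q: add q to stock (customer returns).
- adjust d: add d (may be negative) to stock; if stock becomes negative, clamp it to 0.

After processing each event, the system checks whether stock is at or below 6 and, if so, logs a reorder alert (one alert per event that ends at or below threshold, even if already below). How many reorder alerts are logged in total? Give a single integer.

Answer: 4

Derivation:
Processing events:
Start: stock = 60
  Event 1 (restock 25): 60 + 25 = 85
  Event 2 (sale 6): sell min(6,85)=6. stock: 85 - 6 = 79. total_sold = 6
  Event 3 (sale 25): sell min(25,79)=25. stock: 79 - 25 = 54. total_sold = 31
  Event 4 (sale 13): sell min(13,54)=13. stock: 54 - 13 = 41. total_sold = 44
  Event 5 (sale 17): sell min(17,41)=17. stock: 41 - 17 = 24. total_sold = 61
  Event 6 (sale 10): sell min(10,24)=10. stock: 24 - 10 = 14. total_sold = 71
  Event 7 (sale 6): sell min(6,14)=6. stock: 14 - 6 = 8. total_sold = 77
  Event 8 (sale 1): sell min(1,8)=1. stock: 8 - 1 = 7. total_sold = 78
  Event 9 (sale 15): sell min(15,7)=7. stock: 7 - 7 = 0. total_sold = 85
  Event 10 (sale 22): sell min(22,0)=0. stock: 0 - 0 = 0. total_sold = 85
  Event 11 (return 5): 0 + 5 = 5
  Event 12 (sale 10): sell min(10,5)=5. stock: 5 - 5 = 0. total_sold = 90
  Event 13 (restock 38): 0 + 38 = 38
  Event 14 (sale 10): sell min(10,38)=10. stock: 38 - 10 = 28. total_sold = 100
  Event 15 (restock 34): 28 + 34 = 62
Final: stock = 62, total_sold = 100

Checking against threshold 6:
  After event 1: stock=85 > 6
  After event 2: stock=79 > 6
  After event 3: stock=54 > 6
  After event 4: stock=41 > 6
  After event 5: stock=24 > 6
  After event 6: stock=14 > 6
  After event 7: stock=8 > 6
  After event 8: stock=7 > 6
  After event 9: stock=0 <= 6 -> ALERT
  After event 10: stock=0 <= 6 -> ALERT
  After event 11: stock=5 <= 6 -> ALERT
  After event 12: stock=0 <= 6 -> ALERT
  After event 13: stock=38 > 6
  After event 14: stock=28 > 6
  After event 15: stock=62 > 6
Alert events: [9, 10, 11, 12]. Count = 4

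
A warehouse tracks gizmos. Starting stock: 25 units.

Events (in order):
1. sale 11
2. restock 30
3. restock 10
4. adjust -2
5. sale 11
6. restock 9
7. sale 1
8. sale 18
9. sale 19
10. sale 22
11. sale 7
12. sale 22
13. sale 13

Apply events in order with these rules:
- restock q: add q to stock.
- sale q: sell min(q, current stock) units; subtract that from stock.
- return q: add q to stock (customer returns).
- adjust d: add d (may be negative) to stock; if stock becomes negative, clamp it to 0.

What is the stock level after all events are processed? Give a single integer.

Processing events:
Start: stock = 25
  Event 1 (sale 11): sell min(11,25)=11. stock: 25 - 11 = 14. total_sold = 11
  Event 2 (restock 30): 14 + 30 = 44
  Event 3 (restock 10): 44 + 10 = 54
  Event 4 (adjust -2): 54 + -2 = 52
  Event 5 (sale 11): sell min(11,52)=11. stock: 52 - 11 = 41. total_sold = 22
  Event 6 (restock 9): 41 + 9 = 50
  Event 7 (sale 1): sell min(1,50)=1. stock: 50 - 1 = 49. total_sold = 23
  Event 8 (sale 18): sell min(18,49)=18. stock: 49 - 18 = 31. total_sold = 41
  Event 9 (sale 19): sell min(19,31)=19. stock: 31 - 19 = 12. total_sold = 60
  Event 10 (sale 22): sell min(22,12)=12. stock: 12 - 12 = 0. total_sold = 72
  Event 11 (sale 7): sell min(7,0)=0. stock: 0 - 0 = 0. total_sold = 72
  Event 12 (sale 22): sell min(22,0)=0. stock: 0 - 0 = 0. total_sold = 72
  Event 13 (sale 13): sell min(13,0)=0. stock: 0 - 0 = 0. total_sold = 72
Final: stock = 0, total_sold = 72

Answer: 0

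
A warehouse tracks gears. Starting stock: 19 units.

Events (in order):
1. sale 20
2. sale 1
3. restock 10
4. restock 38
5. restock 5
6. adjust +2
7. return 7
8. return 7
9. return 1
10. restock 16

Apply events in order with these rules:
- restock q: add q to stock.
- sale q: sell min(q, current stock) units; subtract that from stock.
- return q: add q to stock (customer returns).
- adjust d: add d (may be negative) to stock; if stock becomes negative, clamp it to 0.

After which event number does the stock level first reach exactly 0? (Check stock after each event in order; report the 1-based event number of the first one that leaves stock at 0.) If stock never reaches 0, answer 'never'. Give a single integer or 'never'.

Answer: 1

Derivation:
Processing events:
Start: stock = 19
  Event 1 (sale 20): sell min(20,19)=19. stock: 19 - 19 = 0. total_sold = 19
  Event 2 (sale 1): sell min(1,0)=0. stock: 0 - 0 = 0. total_sold = 19
  Event 3 (restock 10): 0 + 10 = 10
  Event 4 (restock 38): 10 + 38 = 48
  Event 5 (restock 5): 48 + 5 = 53
  Event 6 (adjust +2): 53 + 2 = 55
  Event 7 (return 7): 55 + 7 = 62
  Event 8 (return 7): 62 + 7 = 69
  Event 9 (return 1): 69 + 1 = 70
  Event 10 (restock 16): 70 + 16 = 86
Final: stock = 86, total_sold = 19

First zero at event 1.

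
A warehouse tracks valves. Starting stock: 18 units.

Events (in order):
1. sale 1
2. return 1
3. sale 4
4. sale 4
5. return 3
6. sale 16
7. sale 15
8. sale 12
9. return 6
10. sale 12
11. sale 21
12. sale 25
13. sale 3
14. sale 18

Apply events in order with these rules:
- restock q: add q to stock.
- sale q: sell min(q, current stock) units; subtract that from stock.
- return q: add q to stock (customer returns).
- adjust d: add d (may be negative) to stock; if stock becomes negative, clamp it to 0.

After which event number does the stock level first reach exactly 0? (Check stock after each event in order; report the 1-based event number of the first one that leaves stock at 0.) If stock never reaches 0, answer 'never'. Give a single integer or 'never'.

Processing events:
Start: stock = 18
  Event 1 (sale 1): sell min(1,18)=1. stock: 18 - 1 = 17. total_sold = 1
  Event 2 (return 1): 17 + 1 = 18
  Event 3 (sale 4): sell min(4,18)=4. stock: 18 - 4 = 14. total_sold = 5
  Event 4 (sale 4): sell min(4,14)=4. stock: 14 - 4 = 10. total_sold = 9
  Event 5 (return 3): 10 + 3 = 13
  Event 6 (sale 16): sell min(16,13)=13. stock: 13 - 13 = 0. total_sold = 22
  Event 7 (sale 15): sell min(15,0)=0. stock: 0 - 0 = 0. total_sold = 22
  Event 8 (sale 12): sell min(12,0)=0. stock: 0 - 0 = 0. total_sold = 22
  Event 9 (return 6): 0 + 6 = 6
  Event 10 (sale 12): sell min(12,6)=6. stock: 6 - 6 = 0. total_sold = 28
  Event 11 (sale 21): sell min(21,0)=0. stock: 0 - 0 = 0. total_sold = 28
  Event 12 (sale 25): sell min(25,0)=0. stock: 0 - 0 = 0. total_sold = 28
  Event 13 (sale 3): sell min(3,0)=0. stock: 0 - 0 = 0. total_sold = 28
  Event 14 (sale 18): sell min(18,0)=0. stock: 0 - 0 = 0. total_sold = 28
Final: stock = 0, total_sold = 28

First zero at event 6.

Answer: 6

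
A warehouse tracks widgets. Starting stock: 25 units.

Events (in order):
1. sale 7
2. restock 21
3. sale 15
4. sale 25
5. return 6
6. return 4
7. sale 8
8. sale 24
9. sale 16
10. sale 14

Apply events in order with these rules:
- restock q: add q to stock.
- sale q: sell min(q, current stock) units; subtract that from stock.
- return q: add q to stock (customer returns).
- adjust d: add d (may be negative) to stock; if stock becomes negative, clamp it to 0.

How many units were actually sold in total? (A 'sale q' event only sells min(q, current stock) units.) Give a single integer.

Answer: 56

Derivation:
Processing events:
Start: stock = 25
  Event 1 (sale 7): sell min(7,25)=7. stock: 25 - 7 = 18. total_sold = 7
  Event 2 (restock 21): 18 + 21 = 39
  Event 3 (sale 15): sell min(15,39)=15. stock: 39 - 15 = 24. total_sold = 22
  Event 4 (sale 25): sell min(25,24)=24. stock: 24 - 24 = 0. total_sold = 46
  Event 5 (return 6): 0 + 6 = 6
  Event 6 (return 4): 6 + 4 = 10
  Event 7 (sale 8): sell min(8,10)=8. stock: 10 - 8 = 2. total_sold = 54
  Event 8 (sale 24): sell min(24,2)=2. stock: 2 - 2 = 0. total_sold = 56
  Event 9 (sale 16): sell min(16,0)=0. stock: 0 - 0 = 0. total_sold = 56
  Event 10 (sale 14): sell min(14,0)=0. stock: 0 - 0 = 0. total_sold = 56
Final: stock = 0, total_sold = 56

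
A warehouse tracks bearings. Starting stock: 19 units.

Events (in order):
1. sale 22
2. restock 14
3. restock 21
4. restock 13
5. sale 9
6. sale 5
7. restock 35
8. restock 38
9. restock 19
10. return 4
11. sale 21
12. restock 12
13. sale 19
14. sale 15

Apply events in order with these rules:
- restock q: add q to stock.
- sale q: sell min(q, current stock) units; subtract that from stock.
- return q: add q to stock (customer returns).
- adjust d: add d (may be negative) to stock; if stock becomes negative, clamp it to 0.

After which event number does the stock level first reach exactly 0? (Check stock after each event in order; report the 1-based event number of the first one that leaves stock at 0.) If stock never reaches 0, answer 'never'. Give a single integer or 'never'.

Processing events:
Start: stock = 19
  Event 1 (sale 22): sell min(22,19)=19. stock: 19 - 19 = 0. total_sold = 19
  Event 2 (restock 14): 0 + 14 = 14
  Event 3 (restock 21): 14 + 21 = 35
  Event 4 (restock 13): 35 + 13 = 48
  Event 5 (sale 9): sell min(9,48)=9. stock: 48 - 9 = 39. total_sold = 28
  Event 6 (sale 5): sell min(5,39)=5. stock: 39 - 5 = 34. total_sold = 33
  Event 7 (restock 35): 34 + 35 = 69
  Event 8 (restock 38): 69 + 38 = 107
  Event 9 (restock 19): 107 + 19 = 126
  Event 10 (return 4): 126 + 4 = 130
  Event 11 (sale 21): sell min(21,130)=21. stock: 130 - 21 = 109. total_sold = 54
  Event 12 (restock 12): 109 + 12 = 121
  Event 13 (sale 19): sell min(19,121)=19. stock: 121 - 19 = 102. total_sold = 73
  Event 14 (sale 15): sell min(15,102)=15. stock: 102 - 15 = 87. total_sold = 88
Final: stock = 87, total_sold = 88

First zero at event 1.

Answer: 1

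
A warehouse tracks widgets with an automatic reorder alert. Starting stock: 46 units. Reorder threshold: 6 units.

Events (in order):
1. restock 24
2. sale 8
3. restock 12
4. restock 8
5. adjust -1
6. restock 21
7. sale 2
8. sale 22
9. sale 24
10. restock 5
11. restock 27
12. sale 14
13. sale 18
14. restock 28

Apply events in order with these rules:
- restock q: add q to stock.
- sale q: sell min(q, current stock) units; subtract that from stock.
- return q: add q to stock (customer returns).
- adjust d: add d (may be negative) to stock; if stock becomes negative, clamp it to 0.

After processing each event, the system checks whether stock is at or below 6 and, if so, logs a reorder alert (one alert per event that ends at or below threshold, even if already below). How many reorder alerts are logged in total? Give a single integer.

Answer: 0

Derivation:
Processing events:
Start: stock = 46
  Event 1 (restock 24): 46 + 24 = 70
  Event 2 (sale 8): sell min(8,70)=8. stock: 70 - 8 = 62. total_sold = 8
  Event 3 (restock 12): 62 + 12 = 74
  Event 4 (restock 8): 74 + 8 = 82
  Event 5 (adjust -1): 82 + -1 = 81
  Event 6 (restock 21): 81 + 21 = 102
  Event 7 (sale 2): sell min(2,102)=2. stock: 102 - 2 = 100. total_sold = 10
  Event 8 (sale 22): sell min(22,100)=22. stock: 100 - 22 = 78. total_sold = 32
  Event 9 (sale 24): sell min(24,78)=24. stock: 78 - 24 = 54. total_sold = 56
  Event 10 (restock 5): 54 + 5 = 59
  Event 11 (restock 27): 59 + 27 = 86
  Event 12 (sale 14): sell min(14,86)=14. stock: 86 - 14 = 72. total_sold = 70
  Event 13 (sale 18): sell min(18,72)=18. stock: 72 - 18 = 54. total_sold = 88
  Event 14 (restock 28): 54 + 28 = 82
Final: stock = 82, total_sold = 88

Checking against threshold 6:
  After event 1: stock=70 > 6
  After event 2: stock=62 > 6
  After event 3: stock=74 > 6
  After event 4: stock=82 > 6
  After event 5: stock=81 > 6
  After event 6: stock=102 > 6
  After event 7: stock=100 > 6
  After event 8: stock=78 > 6
  After event 9: stock=54 > 6
  After event 10: stock=59 > 6
  After event 11: stock=86 > 6
  After event 12: stock=72 > 6
  After event 13: stock=54 > 6
  After event 14: stock=82 > 6
Alert events: []. Count = 0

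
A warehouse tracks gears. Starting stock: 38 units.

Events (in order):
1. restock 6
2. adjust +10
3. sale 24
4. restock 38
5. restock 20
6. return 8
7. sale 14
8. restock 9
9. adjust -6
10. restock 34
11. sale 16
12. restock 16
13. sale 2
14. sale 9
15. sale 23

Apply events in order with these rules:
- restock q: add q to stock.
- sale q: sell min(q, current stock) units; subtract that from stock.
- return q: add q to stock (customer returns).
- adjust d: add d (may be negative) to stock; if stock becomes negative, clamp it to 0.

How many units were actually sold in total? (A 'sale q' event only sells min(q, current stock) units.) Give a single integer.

Answer: 88

Derivation:
Processing events:
Start: stock = 38
  Event 1 (restock 6): 38 + 6 = 44
  Event 2 (adjust +10): 44 + 10 = 54
  Event 3 (sale 24): sell min(24,54)=24. stock: 54 - 24 = 30. total_sold = 24
  Event 4 (restock 38): 30 + 38 = 68
  Event 5 (restock 20): 68 + 20 = 88
  Event 6 (return 8): 88 + 8 = 96
  Event 7 (sale 14): sell min(14,96)=14. stock: 96 - 14 = 82. total_sold = 38
  Event 8 (restock 9): 82 + 9 = 91
  Event 9 (adjust -6): 91 + -6 = 85
  Event 10 (restock 34): 85 + 34 = 119
  Event 11 (sale 16): sell min(16,119)=16. stock: 119 - 16 = 103. total_sold = 54
  Event 12 (restock 16): 103 + 16 = 119
  Event 13 (sale 2): sell min(2,119)=2. stock: 119 - 2 = 117. total_sold = 56
  Event 14 (sale 9): sell min(9,117)=9. stock: 117 - 9 = 108. total_sold = 65
  Event 15 (sale 23): sell min(23,108)=23. stock: 108 - 23 = 85. total_sold = 88
Final: stock = 85, total_sold = 88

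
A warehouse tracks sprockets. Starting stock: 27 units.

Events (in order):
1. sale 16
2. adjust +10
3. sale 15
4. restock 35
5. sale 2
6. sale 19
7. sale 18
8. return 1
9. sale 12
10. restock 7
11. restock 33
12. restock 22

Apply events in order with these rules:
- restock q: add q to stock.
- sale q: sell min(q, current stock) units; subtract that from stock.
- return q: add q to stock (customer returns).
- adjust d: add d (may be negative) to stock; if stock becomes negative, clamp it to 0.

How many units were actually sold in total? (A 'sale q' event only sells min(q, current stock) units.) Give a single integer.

Processing events:
Start: stock = 27
  Event 1 (sale 16): sell min(16,27)=16. stock: 27 - 16 = 11. total_sold = 16
  Event 2 (adjust +10): 11 + 10 = 21
  Event 3 (sale 15): sell min(15,21)=15. stock: 21 - 15 = 6. total_sold = 31
  Event 4 (restock 35): 6 + 35 = 41
  Event 5 (sale 2): sell min(2,41)=2. stock: 41 - 2 = 39. total_sold = 33
  Event 6 (sale 19): sell min(19,39)=19. stock: 39 - 19 = 20. total_sold = 52
  Event 7 (sale 18): sell min(18,20)=18. stock: 20 - 18 = 2. total_sold = 70
  Event 8 (return 1): 2 + 1 = 3
  Event 9 (sale 12): sell min(12,3)=3. stock: 3 - 3 = 0. total_sold = 73
  Event 10 (restock 7): 0 + 7 = 7
  Event 11 (restock 33): 7 + 33 = 40
  Event 12 (restock 22): 40 + 22 = 62
Final: stock = 62, total_sold = 73

Answer: 73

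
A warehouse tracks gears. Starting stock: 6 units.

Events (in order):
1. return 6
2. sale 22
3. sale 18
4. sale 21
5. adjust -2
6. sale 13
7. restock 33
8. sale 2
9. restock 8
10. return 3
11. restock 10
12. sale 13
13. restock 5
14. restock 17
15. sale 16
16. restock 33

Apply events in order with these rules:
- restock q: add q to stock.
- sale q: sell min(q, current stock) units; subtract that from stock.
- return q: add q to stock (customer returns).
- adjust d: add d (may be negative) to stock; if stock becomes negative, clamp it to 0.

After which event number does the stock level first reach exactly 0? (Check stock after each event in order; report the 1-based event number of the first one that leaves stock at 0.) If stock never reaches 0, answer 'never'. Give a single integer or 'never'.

Answer: 2

Derivation:
Processing events:
Start: stock = 6
  Event 1 (return 6): 6 + 6 = 12
  Event 2 (sale 22): sell min(22,12)=12. stock: 12 - 12 = 0. total_sold = 12
  Event 3 (sale 18): sell min(18,0)=0. stock: 0 - 0 = 0. total_sold = 12
  Event 4 (sale 21): sell min(21,0)=0. stock: 0 - 0 = 0. total_sold = 12
  Event 5 (adjust -2): 0 + -2 = 0 (clamped to 0)
  Event 6 (sale 13): sell min(13,0)=0. stock: 0 - 0 = 0. total_sold = 12
  Event 7 (restock 33): 0 + 33 = 33
  Event 8 (sale 2): sell min(2,33)=2. stock: 33 - 2 = 31. total_sold = 14
  Event 9 (restock 8): 31 + 8 = 39
  Event 10 (return 3): 39 + 3 = 42
  Event 11 (restock 10): 42 + 10 = 52
  Event 12 (sale 13): sell min(13,52)=13. stock: 52 - 13 = 39. total_sold = 27
  Event 13 (restock 5): 39 + 5 = 44
  Event 14 (restock 17): 44 + 17 = 61
  Event 15 (sale 16): sell min(16,61)=16. stock: 61 - 16 = 45. total_sold = 43
  Event 16 (restock 33): 45 + 33 = 78
Final: stock = 78, total_sold = 43

First zero at event 2.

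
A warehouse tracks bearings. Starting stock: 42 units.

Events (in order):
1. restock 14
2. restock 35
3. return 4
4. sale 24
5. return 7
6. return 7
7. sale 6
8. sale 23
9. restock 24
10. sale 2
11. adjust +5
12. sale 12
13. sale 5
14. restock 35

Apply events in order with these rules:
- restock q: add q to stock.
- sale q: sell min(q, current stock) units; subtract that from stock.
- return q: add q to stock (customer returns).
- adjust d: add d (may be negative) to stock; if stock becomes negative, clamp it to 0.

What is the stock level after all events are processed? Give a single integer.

Processing events:
Start: stock = 42
  Event 1 (restock 14): 42 + 14 = 56
  Event 2 (restock 35): 56 + 35 = 91
  Event 3 (return 4): 91 + 4 = 95
  Event 4 (sale 24): sell min(24,95)=24. stock: 95 - 24 = 71. total_sold = 24
  Event 5 (return 7): 71 + 7 = 78
  Event 6 (return 7): 78 + 7 = 85
  Event 7 (sale 6): sell min(6,85)=6. stock: 85 - 6 = 79. total_sold = 30
  Event 8 (sale 23): sell min(23,79)=23. stock: 79 - 23 = 56. total_sold = 53
  Event 9 (restock 24): 56 + 24 = 80
  Event 10 (sale 2): sell min(2,80)=2. stock: 80 - 2 = 78. total_sold = 55
  Event 11 (adjust +5): 78 + 5 = 83
  Event 12 (sale 12): sell min(12,83)=12. stock: 83 - 12 = 71. total_sold = 67
  Event 13 (sale 5): sell min(5,71)=5. stock: 71 - 5 = 66. total_sold = 72
  Event 14 (restock 35): 66 + 35 = 101
Final: stock = 101, total_sold = 72

Answer: 101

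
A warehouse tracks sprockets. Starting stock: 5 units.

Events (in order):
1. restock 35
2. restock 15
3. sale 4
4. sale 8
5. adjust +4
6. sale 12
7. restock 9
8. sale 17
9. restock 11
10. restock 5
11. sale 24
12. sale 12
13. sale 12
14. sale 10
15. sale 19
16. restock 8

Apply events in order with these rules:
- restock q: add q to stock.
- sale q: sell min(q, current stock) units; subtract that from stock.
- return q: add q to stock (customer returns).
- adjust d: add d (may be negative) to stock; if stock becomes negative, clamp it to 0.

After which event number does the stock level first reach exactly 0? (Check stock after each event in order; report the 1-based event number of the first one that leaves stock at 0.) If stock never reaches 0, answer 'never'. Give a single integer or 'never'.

Answer: 13

Derivation:
Processing events:
Start: stock = 5
  Event 1 (restock 35): 5 + 35 = 40
  Event 2 (restock 15): 40 + 15 = 55
  Event 3 (sale 4): sell min(4,55)=4. stock: 55 - 4 = 51. total_sold = 4
  Event 4 (sale 8): sell min(8,51)=8. stock: 51 - 8 = 43. total_sold = 12
  Event 5 (adjust +4): 43 + 4 = 47
  Event 6 (sale 12): sell min(12,47)=12. stock: 47 - 12 = 35. total_sold = 24
  Event 7 (restock 9): 35 + 9 = 44
  Event 8 (sale 17): sell min(17,44)=17. stock: 44 - 17 = 27. total_sold = 41
  Event 9 (restock 11): 27 + 11 = 38
  Event 10 (restock 5): 38 + 5 = 43
  Event 11 (sale 24): sell min(24,43)=24. stock: 43 - 24 = 19. total_sold = 65
  Event 12 (sale 12): sell min(12,19)=12. stock: 19 - 12 = 7. total_sold = 77
  Event 13 (sale 12): sell min(12,7)=7. stock: 7 - 7 = 0. total_sold = 84
  Event 14 (sale 10): sell min(10,0)=0. stock: 0 - 0 = 0. total_sold = 84
  Event 15 (sale 19): sell min(19,0)=0. stock: 0 - 0 = 0. total_sold = 84
  Event 16 (restock 8): 0 + 8 = 8
Final: stock = 8, total_sold = 84

First zero at event 13.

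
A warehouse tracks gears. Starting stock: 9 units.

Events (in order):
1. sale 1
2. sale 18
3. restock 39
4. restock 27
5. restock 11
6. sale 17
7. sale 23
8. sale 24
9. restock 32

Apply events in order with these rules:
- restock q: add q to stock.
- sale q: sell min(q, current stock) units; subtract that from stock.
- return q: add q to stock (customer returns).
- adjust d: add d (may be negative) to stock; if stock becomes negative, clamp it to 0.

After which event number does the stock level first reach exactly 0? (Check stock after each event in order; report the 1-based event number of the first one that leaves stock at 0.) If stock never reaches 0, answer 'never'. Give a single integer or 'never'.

Processing events:
Start: stock = 9
  Event 1 (sale 1): sell min(1,9)=1. stock: 9 - 1 = 8. total_sold = 1
  Event 2 (sale 18): sell min(18,8)=8. stock: 8 - 8 = 0. total_sold = 9
  Event 3 (restock 39): 0 + 39 = 39
  Event 4 (restock 27): 39 + 27 = 66
  Event 5 (restock 11): 66 + 11 = 77
  Event 6 (sale 17): sell min(17,77)=17. stock: 77 - 17 = 60. total_sold = 26
  Event 7 (sale 23): sell min(23,60)=23. stock: 60 - 23 = 37. total_sold = 49
  Event 8 (sale 24): sell min(24,37)=24. stock: 37 - 24 = 13. total_sold = 73
  Event 9 (restock 32): 13 + 32 = 45
Final: stock = 45, total_sold = 73

First zero at event 2.

Answer: 2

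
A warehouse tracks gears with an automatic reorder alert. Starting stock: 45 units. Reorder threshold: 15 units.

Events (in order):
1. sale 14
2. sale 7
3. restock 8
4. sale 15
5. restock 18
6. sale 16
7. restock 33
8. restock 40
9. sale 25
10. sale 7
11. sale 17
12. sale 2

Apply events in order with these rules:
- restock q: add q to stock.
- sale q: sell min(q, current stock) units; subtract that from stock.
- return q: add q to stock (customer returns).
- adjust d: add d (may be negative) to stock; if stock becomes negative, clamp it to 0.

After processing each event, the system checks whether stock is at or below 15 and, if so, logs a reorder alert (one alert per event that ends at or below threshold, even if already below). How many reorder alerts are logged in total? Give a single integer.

Answer: 0

Derivation:
Processing events:
Start: stock = 45
  Event 1 (sale 14): sell min(14,45)=14. stock: 45 - 14 = 31. total_sold = 14
  Event 2 (sale 7): sell min(7,31)=7. stock: 31 - 7 = 24. total_sold = 21
  Event 3 (restock 8): 24 + 8 = 32
  Event 4 (sale 15): sell min(15,32)=15. stock: 32 - 15 = 17. total_sold = 36
  Event 5 (restock 18): 17 + 18 = 35
  Event 6 (sale 16): sell min(16,35)=16. stock: 35 - 16 = 19. total_sold = 52
  Event 7 (restock 33): 19 + 33 = 52
  Event 8 (restock 40): 52 + 40 = 92
  Event 9 (sale 25): sell min(25,92)=25. stock: 92 - 25 = 67. total_sold = 77
  Event 10 (sale 7): sell min(7,67)=7. stock: 67 - 7 = 60. total_sold = 84
  Event 11 (sale 17): sell min(17,60)=17. stock: 60 - 17 = 43. total_sold = 101
  Event 12 (sale 2): sell min(2,43)=2. stock: 43 - 2 = 41. total_sold = 103
Final: stock = 41, total_sold = 103

Checking against threshold 15:
  After event 1: stock=31 > 15
  After event 2: stock=24 > 15
  After event 3: stock=32 > 15
  After event 4: stock=17 > 15
  After event 5: stock=35 > 15
  After event 6: stock=19 > 15
  After event 7: stock=52 > 15
  After event 8: stock=92 > 15
  After event 9: stock=67 > 15
  After event 10: stock=60 > 15
  After event 11: stock=43 > 15
  After event 12: stock=41 > 15
Alert events: []. Count = 0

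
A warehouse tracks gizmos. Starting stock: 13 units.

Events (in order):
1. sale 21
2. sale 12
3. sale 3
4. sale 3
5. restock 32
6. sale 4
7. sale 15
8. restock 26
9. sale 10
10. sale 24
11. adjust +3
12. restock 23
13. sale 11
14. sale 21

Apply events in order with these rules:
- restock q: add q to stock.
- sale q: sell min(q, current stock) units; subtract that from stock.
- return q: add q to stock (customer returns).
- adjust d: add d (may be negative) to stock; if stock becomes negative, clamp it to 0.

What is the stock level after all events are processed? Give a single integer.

Processing events:
Start: stock = 13
  Event 1 (sale 21): sell min(21,13)=13. stock: 13 - 13 = 0. total_sold = 13
  Event 2 (sale 12): sell min(12,0)=0. stock: 0 - 0 = 0. total_sold = 13
  Event 3 (sale 3): sell min(3,0)=0. stock: 0 - 0 = 0. total_sold = 13
  Event 4 (sale 3): sell min(3,0)=0. stock: 0 - 0 = 0. total_sold = 13
  Event 5 (restock 32): 0 + 32 = 32
  Event 6 (sale 4): sell min(4,32)=4. stock: 32 - 4 = 28. total_sold = 17
  Event 7 (sale 15): sell min(15,28)=15. stock: 28 - 15 = 13. total_sold = 32
  Event 8 (restock 26): 13 + 26 = 39
  Event 9 (sale 10): sell min(10,39)=10. stock: 39 - 10 = 29. total_sold = 42
  Event 10 (sale 24): sell min(24,29)=24. stock: 29 - 24 = 5. total_sold = 66
  Event 11 (adjust +3): 5 + 3 = 8
  Event 12 (restock 23): 8 + 23 = 31
  Event 13 (sale 11): sell min(11,31)=11. stock: 31 - 11 = 20. total_sold = 77
  Event 14 (sale 21): sell min(21,20)=20. stock: 20 - 20 = 0. total_sold = 97
Final: stock = 0, total_sold = 97

Answer: 0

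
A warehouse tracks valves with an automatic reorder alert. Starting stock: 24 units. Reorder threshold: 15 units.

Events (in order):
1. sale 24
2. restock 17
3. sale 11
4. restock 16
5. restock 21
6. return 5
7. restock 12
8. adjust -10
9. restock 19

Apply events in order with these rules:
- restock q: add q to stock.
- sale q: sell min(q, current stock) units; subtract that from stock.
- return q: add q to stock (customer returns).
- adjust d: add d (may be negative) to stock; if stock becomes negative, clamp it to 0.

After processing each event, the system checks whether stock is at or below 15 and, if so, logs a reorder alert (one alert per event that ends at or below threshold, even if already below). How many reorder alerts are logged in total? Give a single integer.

Processing events:
Start: stock = 24
  Event 1 (sale 24): sell min(24,24)=24. stock: 24 - 24 = 0. total_sold = 24
  Event 2 (restock 17): 0 + 17 = 17
  Event 3 (sale 11): sell min(11,17)=11. stock: 17 - 11 = 6. total_sold = 35
  Event 4 (restock 16): 6 + 16 = 22
  Event 5 (restock 21): 22 + 21 = 43
  Event 6 (return 5): 43 + 5 = 48
  Event 7 (restock 12): 48 + 12 = 60
  Event 8 (adjust -10): 60 + -10 = 50
  Event 9 (restock 19): 50 + 19 = 69
Final: stock = 69, total_sold = 35

Checking against threshold 15:
  After event 1: stock=0 <= 15 -> ALERT
  After event 2: stock=17 > 15
  After event 3: stock=6 <= 15 -> ALERT
  After event 4: stock=22 > 15
  After event 5: stock=43 > 15
  After event 6: stock=48 > 15
  After event 7: stock=60 > 15
  After event 8: stock=50 > 15
  After event 9: stock=69 > 15
Alert events: [1, 3]. Count = 2

Answer: 2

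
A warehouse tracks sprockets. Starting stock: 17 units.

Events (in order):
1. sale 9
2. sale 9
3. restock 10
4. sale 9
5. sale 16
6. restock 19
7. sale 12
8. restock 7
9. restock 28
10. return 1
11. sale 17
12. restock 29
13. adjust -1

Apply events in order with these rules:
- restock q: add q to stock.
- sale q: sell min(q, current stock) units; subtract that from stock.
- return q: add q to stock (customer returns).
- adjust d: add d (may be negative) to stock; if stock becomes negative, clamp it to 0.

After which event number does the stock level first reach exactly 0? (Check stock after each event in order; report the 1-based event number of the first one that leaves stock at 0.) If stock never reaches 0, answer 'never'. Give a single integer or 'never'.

Answer: 2

Derivation:
Processing events:
Start: stock = 17
  Event 1 (sale 9): sell min(9,17)=9. stock: 17 - 9 = 8. total_sold = 9
  Event 2 (sale 9): sell min(9,8)=8. stock: 8 - 8 = 0. total_sold = 17
  Event 3 (restock 10): 0 + 10 = 10
  Event 4 (sale 9): sell min(9,10)=9. stock: 10 - 9 = 1. total_sold = 26
  Event 5 (sale 16): sell min(16,1)=1. stock: 1 - 1 = 0. total_sold = 27
  Event 6 (restock 19): 0 + 19 = 19
  Event 7 (sale 12): sell min(12,19)=12. stock: 19 - 12 = 7. total_sold = 39
  Event 8 (restock 7): 7 + 7 = 14
  Event 9 (restock 28): 14 + 28 = 42
  Event 10 (return 1): 42 + 1 = 43
  Event 11 (sale 17): sell min(17,43)=17. stock: 43 - 17 = 26. total_sold = 56
  Event 12 (restock 29): 26 + 29 = 55
  Event 13 (adjust -1): 55 + -1 = 54
Final: stock = 54, total_sold = 56

First zero at event 2.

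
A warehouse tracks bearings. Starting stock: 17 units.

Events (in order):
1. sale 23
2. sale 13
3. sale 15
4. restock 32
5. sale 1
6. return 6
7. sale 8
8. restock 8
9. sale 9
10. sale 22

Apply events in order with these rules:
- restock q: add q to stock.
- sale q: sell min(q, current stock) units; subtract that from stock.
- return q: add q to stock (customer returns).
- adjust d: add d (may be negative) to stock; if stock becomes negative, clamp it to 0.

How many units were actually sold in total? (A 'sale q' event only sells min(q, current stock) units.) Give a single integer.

Processing events:
Start: stock = 17
  Event 1 (sale 23): sell min(23,17)=17. stock: 17 - 17 = 0. total_sold = 17
  Event 2 (sale 13): sell min(13,0)=0. stock: 0 - 0 = 0. total_sold = 17
  Event 3 (sale 15): sell min(15,0)=0. stock: 0 - 0 = 0. total_sold = 17
  Event 4 (restock 32): 0 + 32 = 32
  Event 5 (sale 1): sell min(1,32)=1. stock: 32 - 1 = 31. total_sold = 18
  Event 6 (return 6): 31 + 6 = 37
  Event 7 (sale 8): sell min(8,37)=8. stock: 37 - 8 = 29. total_sold = 26
  Event 8 (restock 8): 29 + 8 = 37
  Event 9 (sale 9): sell min(9,37)=9. stock: 37 - 9 = 28. total_sold = 35
  Event 10 (sale 22): sell min(22,28)=22. stock: 28 - 22 = 6. total_sold = 57
Final: stock = 6, total_sold = 57

Answer: 57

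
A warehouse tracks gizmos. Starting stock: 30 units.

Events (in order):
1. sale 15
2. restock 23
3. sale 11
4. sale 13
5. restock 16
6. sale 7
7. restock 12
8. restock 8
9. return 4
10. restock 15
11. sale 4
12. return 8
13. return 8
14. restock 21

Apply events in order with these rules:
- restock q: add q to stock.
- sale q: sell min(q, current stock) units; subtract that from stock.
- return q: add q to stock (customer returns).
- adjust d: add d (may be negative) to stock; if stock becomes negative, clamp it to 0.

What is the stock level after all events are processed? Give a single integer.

Answer: 95

Derivation:
Processing events:
Start: stock = 30
  Event 1 (sale 15): sell min(15,30)=15. stock: 30 - 15 = 15. total_sold = 15
  Event 2 (restock 23): 15 + 23 = 38
  Event 3 (sale 11): sell min(11,38)=11. stock: 38 - 11 = 27. total_sold = 26
  Event 4 (sale 13): sell min(13,27)=13. stock: 27 - 13 = 14. total_sold = 39
  Event 5 (restock 16): 14 + 16 = 30
  Event 6 (sale 7): sell min(7,30)=7. stock: 30 - 7 = 23. total_sold = 46
  Event 7 (restock 12): 23 + 12 = 35
  Event 8 (restock 8): 35 + 8 = 43
  Event 9 (return 4): 43 + 4 = 47
  Event 10 (restock 15): 47 + 15 = 62
  Event 11 (sale 4): sell min(4,62)=4. stock: 62 - 4 = 58. total_sold = 50
  Event 12 (return 8): 58 + 8 = 66
  Event 13 (return 8): 66 + 8 = 74
  Event 14 (restock 21): 74 + 21 = 95
Final: stock = 95, total_sold = 50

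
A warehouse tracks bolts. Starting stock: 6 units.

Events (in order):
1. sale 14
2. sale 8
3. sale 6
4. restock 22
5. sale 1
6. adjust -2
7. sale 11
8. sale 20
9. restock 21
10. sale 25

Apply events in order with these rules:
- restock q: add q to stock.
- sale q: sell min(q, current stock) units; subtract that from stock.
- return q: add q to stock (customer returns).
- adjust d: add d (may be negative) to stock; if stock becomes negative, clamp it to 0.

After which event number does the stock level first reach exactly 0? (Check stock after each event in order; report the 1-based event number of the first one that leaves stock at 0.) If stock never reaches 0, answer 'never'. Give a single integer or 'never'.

Processing events:
Start: stock = 6
  Event 1 (sale 14): sell min(14,6)=6. stock: 6 - 6 = 0. total_sold = 6
  Event 2 (sale 8): sell min(8,0)=0. stock: 0 - 0 = 0. total_sold = 6
  Event 3 (sale 6): sell min(6,0)=0. stock: 0 - 0 = 0. total_sold = 6
  Event 4 (restock 22): 0 + 22 = 22
  Event 5 (sale 1): sell min(1,22)=1. stock: 22 - 1 = 21. total_sold = 7
  Event 6 (adjust -2): 21 + -2 = 19
  Event 7 (sale 11): sell min(11,19)=11. stock: 19 - 11 = 8. total_sold = 18
  Event 8 (sale 20): sell min(20,8)=8. stock: 8 - 8 = 0. total_sold = 26
  Event 9 (restock 21): 0 + 21 = 21
  Event 10 (sale 25): sell min(25,21)=21. stock: 21 - 21 = 0. total_sold = 47
Final: stock = 0, total_sold = 47

First zero at event 1.

Answer: 1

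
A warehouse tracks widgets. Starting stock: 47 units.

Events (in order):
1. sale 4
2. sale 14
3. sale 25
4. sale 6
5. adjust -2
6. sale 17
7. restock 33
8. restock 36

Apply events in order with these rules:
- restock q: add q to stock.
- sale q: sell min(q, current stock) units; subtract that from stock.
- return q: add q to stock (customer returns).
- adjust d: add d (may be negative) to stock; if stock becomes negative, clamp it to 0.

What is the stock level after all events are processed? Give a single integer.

Answer: 69

Derivation:
Processing events:
Start: stock = 47
  Event 1 (sale 4): sell min(4,47)=4. stock: 47 - 4 = 43. total_sold = 4
  Event 2 (sale 14): sell min(14,43)=14. stock: 43 - 14 = 29. total_sold = 18
  Event 3 (sale 25): sell min(25,29)=25. stock: 29 - 25 = 4. total_sold = 43
  Event 4 (sale 6): sell min(6,4)=4. stock: 4 - 4 = 0. total_sold = 47
  Event 5 (adjust -2): 0 + -2 = 0 (clamped to 0)
  Event 6 (sale 17): sell min(17,0)=0. stock: 0 - 0 = 0. total_sold = 47
  Event 7 (restock 33): 0 + 33 = 33
  Event 8 (restock 36): 33 + 36 = 69
Final: stock = 69, total_sold = 47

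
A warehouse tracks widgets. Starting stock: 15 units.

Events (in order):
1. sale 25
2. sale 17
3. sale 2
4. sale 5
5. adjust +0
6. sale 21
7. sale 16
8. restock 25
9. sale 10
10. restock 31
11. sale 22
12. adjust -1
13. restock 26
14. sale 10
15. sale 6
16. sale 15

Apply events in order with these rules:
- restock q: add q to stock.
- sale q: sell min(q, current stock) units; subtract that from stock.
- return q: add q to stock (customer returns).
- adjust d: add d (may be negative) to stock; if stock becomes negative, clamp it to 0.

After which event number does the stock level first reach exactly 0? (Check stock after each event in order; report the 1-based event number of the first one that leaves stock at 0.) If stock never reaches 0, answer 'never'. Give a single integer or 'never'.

Processing events:
Start: stock = 15
  Event 1 (sale 25): sell min(25,15)=15. stock: 15 - 15 = 0. total_sold = 15
  Event 2 (sale 17): sell min(17,0)=0. stock: 0 - 0 = 0. total_sold = 15
  Event 3 (sale 2): sell min(2,0)=0. stock: 0 - 0 = 0. total_sold = 15
  Event 4 (sale 5): sell min(5,0)=0. stock: 0 - 0 = 0. total_sold = 15
  Event 5 (adjust +0): 0 + 0 = 0
  Event 6 (sale 21): sell min(21,0)=0. stock: 0 - 0 = 0. total_sold = 15
  Event 7 (sale 16): sell min(16,0)=0. stock: 0 - 0 = 0. total_sold = 15
  Event 8 (restock 25): 0 + 25 = 25
  Event 9 (sale 10): sell min(10,25)=10. stock: 25 - 10 = 15. total_sold = 25
  Event 10 (restock 31): 15 + 31 = 46
  Event 11 (sale 22): sell min(22,46)=22. stock: 46 - 22 = 24. total_sold = 47
  Event 12 (adjust -1): 24 + -1 = 23
  Event 13 (restock 26): 23 + 26 = 49
  Event 14 (sale 10): sell min(10,49)=10. stock: 49 - 10 = 39. total_sold = 57
  Event 15 (sale 6): sell min(6,39)=6. stock: 39 - 6 = 33. total_sold = 63
  Event 16 (sale 15): sell min(15,33)=15. stock: 33 - 15 = 18. total_sold = 78
Final: stock = 18, total_sold = 78

First zero at event 1.

Answer: 1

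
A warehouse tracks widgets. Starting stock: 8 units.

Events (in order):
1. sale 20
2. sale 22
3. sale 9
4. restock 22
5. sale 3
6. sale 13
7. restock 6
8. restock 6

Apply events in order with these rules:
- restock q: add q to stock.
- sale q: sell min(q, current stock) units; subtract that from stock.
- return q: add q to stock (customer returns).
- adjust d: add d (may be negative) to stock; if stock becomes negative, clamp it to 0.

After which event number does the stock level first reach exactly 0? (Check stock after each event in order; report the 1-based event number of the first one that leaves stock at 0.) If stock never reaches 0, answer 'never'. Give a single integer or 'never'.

Processing events:
Start: stock = 8
  Event 1 (sale 20): sell min(20,8)=8. stock: 8 - 8 = 0. total_sold = 8
  Event 2 (sale 22): sell min(22,0)=0. stock: 0 - 0 = 0. total_sold = 8
  Event 3 (sale 9): sell min(9,0)=0. stock: 0 - 0 = 0. total_sold = 8
  Event 4 (restock 22): 0 + 22 = 22
  Event 5 (sale 3): sell min(3,22)=3. stock: 22 - 3 = 19. total_sold = 11
  Event 6 (sale 13): sell min(13,19)=13. stock: 19 - 13 = 6. total_sold = 24
  Event 7 (restock 6): 6 + 6 = 12
  Event 8 (restock 6): 12 + 6 = 18
Final: stock = 18, total_sold = 24

First zero at event 1.

Answer: 1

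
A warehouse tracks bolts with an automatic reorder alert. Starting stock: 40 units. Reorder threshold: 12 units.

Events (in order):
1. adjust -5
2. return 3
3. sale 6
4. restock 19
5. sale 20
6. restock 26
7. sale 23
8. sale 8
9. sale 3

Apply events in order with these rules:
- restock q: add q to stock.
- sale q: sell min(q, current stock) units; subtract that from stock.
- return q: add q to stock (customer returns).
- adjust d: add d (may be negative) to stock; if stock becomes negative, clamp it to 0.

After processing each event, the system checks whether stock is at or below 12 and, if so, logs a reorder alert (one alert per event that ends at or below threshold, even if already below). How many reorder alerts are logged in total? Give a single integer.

Processing events:
Start: stock = 40
  Event 1 (adjust -5): 40 + -5 = 35
  Event 2 (return 3): 35 + 3 = 38
  Event 3 (sale 6): sell min(6,38)=6. stock: 38 - 6 = 32. total_sold = 6
  Event 4 (restock 19): 32 + 19 = 51
  Event 5 (sale 20): sell min(20,51)=20. stock: 51 - 20 = 31. total_sold = 26
  Event 6 (restock 26): 31 + 26 = 57
  Event 7 (sale 23): sell min(23,57)=23. stock: 57 - 23 = 34. total_sold = 49
  Event 8 (sale 8): sell min(8,34)=8. stock: 34 - 8 = 26. total_sold = 57
  Event 9 (sale 3): sell min(3,26)=3. stock: 26 - 3 = 23. total_sold = 60
Final: stock = 23, total_sold = 60

Checking against threshold 12:
  After event 1: stock=35 > 12
  After event 2: stock=38 > 12
  After event 3: stock=32 > 12
  After event 4: stock=51 > 12
  After event 5: stock=31 > 12
  After event 6: stock=57 > 12
  After event 7: stock=34 > 12
  After event 8: stock=26 > 12
  After event 9: stock=23 > 12
Alert events: []. Count = 0

Answer: 0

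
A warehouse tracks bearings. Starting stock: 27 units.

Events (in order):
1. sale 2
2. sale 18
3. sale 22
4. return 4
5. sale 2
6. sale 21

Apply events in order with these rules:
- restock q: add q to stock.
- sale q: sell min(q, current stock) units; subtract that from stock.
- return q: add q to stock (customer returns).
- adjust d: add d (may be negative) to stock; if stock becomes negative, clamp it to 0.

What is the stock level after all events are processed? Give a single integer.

Processing events:
Start: stock = 27
  Event 1 (sale 2): sell min(2,27)=2. stock: 27 - 2 = 25. total_sold = 2
  Event 2 (sale 18): sell min(18,25)=18. stock: 25 - 18 = 7. total_sold = 20
  Event 3 (sale 22): sell min(22,7)=7. stock: 7 - 7 = 0. total_sold = 27
  Event 4 (return 4): 0 + 4 = 4
  Event 5 (sale 2): sell min(2,4)=2. stock: 4 - 2 = 2. total_sold = 29
  Event 6 (sale 21): sell min(21,2)=2. stock: 2 - 2 = 0. total_sold = 31
Final: stock = 0, total_sold = 31

Answer: 0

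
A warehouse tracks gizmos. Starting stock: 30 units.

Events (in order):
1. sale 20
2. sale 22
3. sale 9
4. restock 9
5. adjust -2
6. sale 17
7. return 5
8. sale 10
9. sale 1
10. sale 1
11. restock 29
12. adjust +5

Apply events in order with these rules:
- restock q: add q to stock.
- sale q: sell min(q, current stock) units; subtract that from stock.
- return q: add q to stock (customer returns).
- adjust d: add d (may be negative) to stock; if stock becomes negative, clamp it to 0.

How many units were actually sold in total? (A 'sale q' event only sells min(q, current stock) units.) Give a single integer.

Processing events:
Start: stock = 30
  Event 1 (sale 20): sell min(20,30)=20. stock: 30 - 20 = 10. total_sold = 20
  Event 2 (sale 22): sell min(22,10)=10. stock: 10 - 10 = 0. total_sold = 30
  Event 3 (sale 9): sell min(9,0)=0. stock: 0 - 0 = 0. total_sold = 30
  Event 4 (restock 9): 0 + 9 = 9
  Event 5 (adjust -2): 9 + -2 = 7
  Event 6 (sale 17): sell min(17,7)=7. stock: 7 - 7 = 0. total_sold = 37
  Event 7 (return 5): 0 + 5 = 5
  Event 8 (sale 10): sell min(10,5)=5. stock: 5 - 5 = 0. total_sold = 42
  Event 9 (sale 1): sell min(1,0)=0. stock: 0 - 0 = 0. total_sold = 42
  Event 10 (sale 1): sell min(1,0)=0. stock: 0 - 0 = 0. total_sold = 42
  Event 11 (restock 29): 0 + 29 = 29
  Event 12 (adjust +5): 29 + 5 = 34
Final: stock = 34, total_sold = 42

Answer: 42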